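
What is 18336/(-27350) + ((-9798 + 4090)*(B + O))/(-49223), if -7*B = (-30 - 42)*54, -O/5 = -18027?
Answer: 49549937062452/4711871675 ≈ 10516.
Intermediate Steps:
O = 90135 (O = -5*(-18027) = 90135)
B = 3888/7 (B = -(-30 - 42)*54/7 = -(-72)*54/7 = -⅐*(-3888) = 3888/7 ≈ 555.43)
18336/(-27350) + ((-9798 + 4090)*(B + O))/(-49223) = 18336/(-27350) + ((-9798 + 4090)*(3888/7 + 90135))/(-49223) = 18336*(-1/27350) - 5708*634833/7*(-1/49223) = -9168/13675 - 3623626764/7*(-1/49223) = -9168/13675 + 3623626764/344561 = 49549937062452/4711871675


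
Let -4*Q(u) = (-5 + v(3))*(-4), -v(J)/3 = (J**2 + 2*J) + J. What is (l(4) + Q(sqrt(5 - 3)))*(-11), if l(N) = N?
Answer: 605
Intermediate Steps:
v(J) = -9*J - 3*J**2 (v(J) = -3*((J**2 + 2*J) + J) = -3*(J**2 + 3*J) = -9*J - 3*J**2)
Q(u) = -59 (Q(u) = -(-5 - 3*3*(3 + 3))*(-4)/4 = -(-5 - 3*3*6)*(-4)/4 = -(-5 - 54)*(-4)/4 = -(-59)*(-4)/4 = -1/4*236 = -59)
(l(4) + Q(sqrt(5 - 3)))*(-11) = (4 - 59)*(-11) = -55*(-11) = 605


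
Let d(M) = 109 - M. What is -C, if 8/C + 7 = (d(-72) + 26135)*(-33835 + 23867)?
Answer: 8/262317895 ≈ 3.0497e-8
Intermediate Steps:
C = -8/262317895 (C = 8/(-7 + ((109 - 1*(-72)) + 26135)*(-33835 + 23867)) = 8/(-7 + ((109 + 72) + 26135)*(-9968)) = 8/(-7 + (181 + 26135)*(-9968)) = 8/(-7 + 26316*(-9968)) = 8/(-7 - 262317888) = 8/(-262317895) = 8*(-1/262317895) = -8/262317895 ≈ -3.0497e-8)
-C = -1*(-8/262317895) = 8/262317895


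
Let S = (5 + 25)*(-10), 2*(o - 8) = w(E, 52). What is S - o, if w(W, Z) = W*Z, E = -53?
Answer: 1070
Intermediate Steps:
o = -1370 (o = 8 + (-53*52)/2 = 8 + (½)*(-2756) = 8 - 1378 = -1370)
S = -300 (S = 30*(-10) = -300)
S - o = -300 - 1*(-1370) = -300 + 1370 = 1070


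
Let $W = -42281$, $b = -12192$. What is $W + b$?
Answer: $-54473$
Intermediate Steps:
$W + b = -42281 - 12192 = -54473$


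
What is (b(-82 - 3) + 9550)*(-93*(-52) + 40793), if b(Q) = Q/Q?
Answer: 435802579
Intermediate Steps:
b(Q) = 1
(b(-82 - 3) + 9550)*(-93*(-52) + 40793) = (1 + 9550)*(-93*(-52) + 40793) = 9551*(4836 + 40793) = 9551*45629 = 435802579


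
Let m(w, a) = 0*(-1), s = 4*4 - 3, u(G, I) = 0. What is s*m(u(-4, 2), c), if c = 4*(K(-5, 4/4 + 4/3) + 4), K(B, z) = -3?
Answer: 0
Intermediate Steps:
s = 13 (s = 16 - 3 = 13)
c = 4 (c = 4*(-3 + 4) = 4*1 = 4)
m(w, a) = 0
s*m(u(-4, 2), c) = 13*0 = 0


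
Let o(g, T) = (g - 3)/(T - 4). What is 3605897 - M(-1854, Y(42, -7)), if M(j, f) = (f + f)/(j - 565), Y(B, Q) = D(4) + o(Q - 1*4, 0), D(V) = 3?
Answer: 8722664856/2419 ≈ 3.6059e+6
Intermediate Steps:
o(g, T) = (-3 + g)/(-4 + T)
Y(B, Q) = 19/4 - Q/4 (Y(B, Q) = 3 + (-3 + (Q - 1*4))/(-4 + 0) = 3 + (-3 + (Q - 4))/(-4) = 3 - (-3 + (-4 + Q))/4 = 3 - (-7 + Q)/4 = 3 + (7/4 - Q/4) = 19/4 - Q/4)
M(j, f) = 2*f/(-565 + j) (M(j, f) = (2*f)/(-565 + j) = 2*f/(-565 + j))
3605897 - M(-1854, Y(42, -7)) = 3605897 - 2*(19/4 - ¼*(-7))/(-565 - 1854) = 3605897 - 2*(19/4 + 7/4)/(-2419) = 3605897 - 2*13*(-1)/(2*2419) = 3605897 - 1*(-13/2419) = 3605897 + 13/2419 = 8722664856/2419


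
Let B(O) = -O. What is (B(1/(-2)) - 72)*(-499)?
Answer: 71357/2 ≈ 35679.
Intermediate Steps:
(B(1/(-2)) - 72)*(-499) = (-1/(-2) - 72)*(-499) = (-1*(-1/2) - 72)*(-499) = (1/2 - 72)*(-499) = -143/2*(-499) = 71357/2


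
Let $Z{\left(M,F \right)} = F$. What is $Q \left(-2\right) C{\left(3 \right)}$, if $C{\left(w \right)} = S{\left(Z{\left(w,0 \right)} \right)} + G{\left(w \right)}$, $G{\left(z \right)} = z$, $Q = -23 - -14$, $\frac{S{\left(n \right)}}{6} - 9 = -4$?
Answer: $594$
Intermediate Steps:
$S{\left(n \right)} = 30$ ($S{\left(n \right)} = 54 + 6 \left(-4\right) = 54 - 24 = 30$)
$Q = -9$ ($Q = -23 + 14 = -9$)
$C{\left(w \right)} = 30 + w$
$Q \left(-2\right) C{\left(3 \right)} = \left(-9\right) \left(-2\right) \left(30 + 3\right) = 18 \cdot 33 = 594$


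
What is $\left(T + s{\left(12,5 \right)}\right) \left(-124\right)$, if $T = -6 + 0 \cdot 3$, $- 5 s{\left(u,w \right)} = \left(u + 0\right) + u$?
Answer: $\frac{6696}{5} \approx 1339.2$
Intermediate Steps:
$s{\left(u,w \right)} = - \frac{2 u}{5}$ ($s{\left(u,w \right)} = - \frac{\left(u + 0\right) + u}{5} = - \frac{u + u}{5} = - \frac{2 u}{5}$)
$T = -6$ ($T = -6 + 0 = -6$)
$\left(T + s{\left(12,5 \right)}\right) \left(-124\right) = \left(-6 - \frac{24}{5}\right) \left(-124\right) = \left(- \frac{54}{5}\right) \left(-124\right) = \frac{6696}{5}$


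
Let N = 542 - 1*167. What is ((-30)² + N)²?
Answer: 1625625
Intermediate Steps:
N = 375 (N = 542 - 167 = 375)
((-30)² + N)² = ((-30)² + 375)² = (900 + 375)² = 1275² = 1625625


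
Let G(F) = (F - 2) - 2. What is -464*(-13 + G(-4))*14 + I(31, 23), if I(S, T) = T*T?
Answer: 136945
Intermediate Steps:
I(S, T) = T**2
G(F) = -4 + F (G(F) = (-2 + F) - 2 = -4 + F)
-464*(-13 + G(-4))*14 + I(31, 23) = -464*(-13 + (-4 - 4))*14 + 23**2 = -464*(-13 - 8)*14 + 529 = -(-9744)*14 + 529 = -464*(-294) + 529 = 136416 + 529 = 136945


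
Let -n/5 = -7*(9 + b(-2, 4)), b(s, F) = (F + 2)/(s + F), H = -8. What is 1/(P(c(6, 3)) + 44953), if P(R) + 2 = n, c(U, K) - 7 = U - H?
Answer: 1/45371 ≈ 2.2041e-5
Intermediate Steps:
b(s, F) = (2 + F)/(F + s)
c(U, K) = 15 + U (c(U, K) = 7 + (U - 1*(-8)) = 7 + (U + 8) = 7 + (8 + U) = 15 + U)
n = 420 (n = -(-35)*(9 + (2 + 4)/(4 - 2)) = -(-35)*(9 + 6/2) = -(-35)*(9 + (½)*6) = -(-35)*(9 + 3) = -(-35)*12 = -5*(-84) = 420)
P(R) = 418 (P(R) = -2 + 420 = 418)
1/(P(c(6, 3)) + 44953) = 1/(418 + 44953) = 1/45371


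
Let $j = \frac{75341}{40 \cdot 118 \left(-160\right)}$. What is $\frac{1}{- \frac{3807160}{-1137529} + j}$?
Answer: $\frac{859061900800}{2789464659611} \approx 0.30797$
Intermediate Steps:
$j = - \frac{75341}{755200}$ ($j = \frac{75341}{4720 \left(-160\right)} = \frac{75341}{-755200} = 75341 \left(- \frac{1}{755200}\right) = - \frac{75341}{755200} \approx -0.099763$)
$\frac{1}{- \frac{3807160}{-1137529} + j} = \frac{1}{- \frac{3807160}{-1137529} - \frac{75341}{755200}} = \frac{1}{\left(-3807160\right) \left(- \frac{1}{1137529}\right) - \frac{75341}{755200}} = \frac{1}{\frac{3807160}{1137529} - \frac{75341}{755200}} = \frac{1}{\frac{2789464659611}{859061900800}} = \frac{859061900800}{2789464659611}$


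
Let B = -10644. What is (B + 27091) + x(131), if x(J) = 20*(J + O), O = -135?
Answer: 16367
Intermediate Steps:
x(J) = -2700 + 20*J (x(J) = 20*(J - 135) = 20*(-135 + J) = -2700 + 20*J)
(B + 27091) + x(131) = (-10644 + 27091) + (-2700 + 20*131) = 16447 + (-2700 + 2620) = 16447 - 80 = 16367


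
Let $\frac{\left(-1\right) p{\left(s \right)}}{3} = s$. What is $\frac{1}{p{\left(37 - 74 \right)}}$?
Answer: $\frac{1}{111} \approx 0.009009$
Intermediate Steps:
$p{\left(s \right)} = - 3 s$
$\frac{1}{p{\left(37 - 74 \right)}} = \frac{1}{\left(-3\right) \left(37 - 74\right)} = \frac{1}{\left(-3\right) \left(-37\right)} = \frac{1}{111}$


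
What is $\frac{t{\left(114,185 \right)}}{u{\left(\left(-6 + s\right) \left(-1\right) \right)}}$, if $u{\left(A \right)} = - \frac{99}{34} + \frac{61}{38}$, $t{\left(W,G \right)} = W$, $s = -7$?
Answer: $- \frac{18411}{211} \approx -87.256$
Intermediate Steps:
$u{\left(A \right)} = - \frac{422}{323}$ ($u{\left(A \right)} = \left(-99\right) \frac{1}{34} + 61 \cdot \frac{1}{38} = - \frac{99}{34} + \frac{61}{38} = - \frac{422}{323}$)
$\frac{t{\left(114,185 \right)}}{u{\left(\left(-6 + s\right) \left(-1\right) \right)}} = \frac{114}{- \frac{422}{323}} = 114 \left(- \frac{323}{422}\right) = - \frac{18411}{211}$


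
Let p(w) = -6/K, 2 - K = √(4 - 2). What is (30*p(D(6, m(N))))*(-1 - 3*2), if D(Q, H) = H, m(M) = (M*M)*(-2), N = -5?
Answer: 1260 + 630*√2 ≈ 2151.0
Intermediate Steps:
m(M) = -2*M² (m(M) = M²*(-2) = -2*M²)
K = 2 - √2 (K = 2 - √(4 - 2) = 2 - √2 ≈ 0.58579)
p(w) = -6/(2 - √2)
(30*p(D(6, m(N))))*(-1 - 3*2) = (30*(-6 - 3*√2))*(-1 - 3*2) = (-180 - 90*√2)*(-1 - 6) = (-180 - 90*√2)*(-7) = 1260 + 630*√2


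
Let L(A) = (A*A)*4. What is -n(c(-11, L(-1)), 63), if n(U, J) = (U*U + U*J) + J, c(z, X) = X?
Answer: -331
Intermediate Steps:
L(A) = 4*A² (L(A) = A²*4 = 4*A²)
n(U, J) = J + U² + J*U (n(U, J) = (U² + J*U) + J = J + U² + J*U)
-n(c(-11, L(-1)), 63) = -(63 + (4*(-1)²)² + 63*(4*(-1)²)) = -(63 + (4*1)² + 63*(4*1)) = -(63 + 4² + 63*4) = -(63 + 16 + 252) = -1*331 = -331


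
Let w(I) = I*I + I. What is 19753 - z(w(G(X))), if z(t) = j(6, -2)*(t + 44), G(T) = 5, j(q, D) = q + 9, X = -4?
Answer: 18643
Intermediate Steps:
j(q, D) = 9 + q
w(I) = I + I**2 (w(I) = I**2 + I = I + I**2)
z(t) = 660 + 15*t (z(t) = (9 + 6)*(t + 44) = 15*(44 + t) = 660 + 15*t)
19753 - z(w(G(X))) = 19753 - (660 + 15*(5*(1 + 5))) = 19753 - (660 + 15*(5*6)) = 19753 - (660 + 15*30) = 19753 - (660 + 450) = 19753 - 1*1110 = 19753 - 1110 = 18643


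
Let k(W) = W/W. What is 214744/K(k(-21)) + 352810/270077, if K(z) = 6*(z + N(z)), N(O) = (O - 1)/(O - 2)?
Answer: 28999766074/810231 ≈ 35792.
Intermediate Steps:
k(W) = 1
N(O) = (-1 + O)/(-2 + O)
K(z) = 6*z + 6*(-1 + z)/(-2 + z) (K(z) = 6*(z + (-1 + z)/(-2 + z)) = 6*z + 6*(-1 + z)/(-2 + z))
214744/K(k(-21)) + 352810/270077 = 214744/((6*(-1 + 1² - 1*1)/(-2 + 1))) + 352810/270077 = 214744/((6*(-1 + 1 - 1)/(-1))) + 352810*(1/270077) = 214744/((6*(-1)*(-1))) + 352810/270077 = 214744/6 + 352810/270077 = 214744*(⅙) + 352810/270077 = 107372/3 + 352810/270077 = 28999766074/810231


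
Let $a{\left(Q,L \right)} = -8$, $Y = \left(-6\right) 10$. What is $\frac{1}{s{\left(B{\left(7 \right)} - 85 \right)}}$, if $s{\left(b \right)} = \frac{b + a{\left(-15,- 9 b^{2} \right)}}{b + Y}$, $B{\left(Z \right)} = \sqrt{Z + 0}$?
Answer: $\frac{6739}{4321} + \frac{26 \sqrt{7}}{4321} \approx 1.5755$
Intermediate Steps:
$Y = -60$
$B{\left(Z \right)} = \sqrt{Z}$
$s{\left(b \right)} = \frac{-8 + b}{-60 + b}$ ($s{\left(b \right)} = \frac{b - 8}{b - 60} = \frac{-8 + b}{-60 + b}$)
$\frac{1}{s{\left(B{\left(7 \right)} - 85 \right)}} = \frac{1}{\frac{1}{-60 + \left(\sqrt{7} - 85\right)} \left(-8 + \left(\sqrt{7} - 85\right)\right)} = \frac{1}{\frac{1}{-60 - \left(85 - \sqrt{7}\right)} \left(-8 - \left(85 - \sqrt{7}\right)\right)} = \frac{1}{\frac{1}{-145 + \sqrt{7}} \left(-93 + \sqrt{7}\right)} = \frac{-145 + \sqrt{7}}{-93 + \sqrt{7}}$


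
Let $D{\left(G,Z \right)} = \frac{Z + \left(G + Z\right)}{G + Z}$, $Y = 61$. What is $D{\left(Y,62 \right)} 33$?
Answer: $\frac{2035}{41} \approx 49.634$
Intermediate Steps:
$D{\left(G,Z \right)} = \frac{G + 2 Z}{G + Z}$
$D{\left(Y,62 \right)} 33 = \frac{61 + 2 \cdot 62}{61 + 62} \cdot 33 = \frac{61 + 124}{123} \cdot 33 = \frac{1}{123} \cdot 185 \cdot 33 = \frac{185}{123} \cdot 33 = \frac{2035}{41}$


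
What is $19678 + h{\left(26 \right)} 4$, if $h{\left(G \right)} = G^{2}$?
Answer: $22382$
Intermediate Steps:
$19678 + h{\left(26 \right)} 4 = 19678 + 26^{2} \cdot 4 = 19678 + 676 \cdot 4 = 19678 + 2704 = 22382$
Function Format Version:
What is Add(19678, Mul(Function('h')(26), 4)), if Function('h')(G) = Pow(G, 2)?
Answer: 22382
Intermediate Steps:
Add(19678, Mul(Function('h')(26), 4)) = Add(19678, Mul(Pow(26, 2), 4)) = Add(19678, Mul(676, 4)) = Add(19678, 2704) = 22382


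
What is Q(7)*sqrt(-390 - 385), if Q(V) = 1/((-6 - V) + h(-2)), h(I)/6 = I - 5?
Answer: -I*sqrt(31)/11 ≈ -0.50616*I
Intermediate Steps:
h(I) = -30 + 6*I (h(I) = 6*(I - 5) = 6*(-5 + I) = -30 + 6*I)
Q(V) = 1/(-48 - V) (Q(V) = 1/((-6 - V) + (-30 + 6*(-2))) = 1/((-6 - V) + (-30 - 12)) = 1/((-6 - V) - 42) = 1/(-48 - V))
Q(7)*sqrt(-390 - 385) = (-1/(48 + 7))*sqrt(-390 - 385) = (-1/55)*sqrt(-775) = (-1*1/55)*(5*I*sqrt(31)) = -I*sqrt(31)/11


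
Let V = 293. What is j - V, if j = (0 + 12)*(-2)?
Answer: -317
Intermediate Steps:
j = -24 (j = 12*(-2) = -24)
j - V = -24 - 1*293 = -24 - 293 = -317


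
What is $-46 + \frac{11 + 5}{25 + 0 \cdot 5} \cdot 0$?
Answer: $-46$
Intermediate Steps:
$-46 + \frac{11 + 5}{25 + 0 \cdot 5} \cdot 0 = -46 + \frac{16}{25 + 0} \cdot 0 = -46 + \frac{16}{25} \cdot 0 = -46 + 0 = -46$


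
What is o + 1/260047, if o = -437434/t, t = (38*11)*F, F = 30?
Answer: -56876693429/1630494690 ≈ -34.883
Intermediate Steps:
t = 12540 (t = (38*11)*30 = 418*30 = 12540)
o = -218717/6270 (o = -437434/12540 = -437434*1/12540 = -218717/6270 ≈ -34.883)
o + 1/260047 = -218717/6270 + 1/260047 = -56876693429/1630494690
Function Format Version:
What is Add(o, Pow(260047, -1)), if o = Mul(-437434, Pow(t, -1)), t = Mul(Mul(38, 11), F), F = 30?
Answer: Rational(-56876693429, 1630494690) ≈ -34.883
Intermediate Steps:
t = 12540 (t = Mul(Mul(38, 11), 30) = Mul(418, 30) = 12540)
o = Rational(-218717, 6270) (o = Mul(-437434, Pow(12540, -1)) = Mul(-437434, Rational(1, 12540)) = Rational(-218717, 6270) ≈ -34.883)
Add(o, Pow(260047, -1)) = Add(Rational(-218717, 6270), Pow(260047, -1)) = Add(Rational(-218717, 6270), Rational(1, 260047)) = Rational(-56876693429, 1630494690)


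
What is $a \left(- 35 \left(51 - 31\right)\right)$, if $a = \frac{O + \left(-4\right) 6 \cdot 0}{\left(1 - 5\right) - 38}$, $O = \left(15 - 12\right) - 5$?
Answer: $- \frac{100}{3} \approx -33.333$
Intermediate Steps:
$O = -2$ ($O = 3 - 5 = -2$)
$a = \frac{1}{21}$ ($a = \frac{-2 + \left(-4\right) 6 \cdot 0}{\left(1 - 5\right) - 38} = \frac{-2 - 0}{-4 - 38} = \frac{-2 + 0}{-42} = \left(-2\right) \left(- \frac{1}{42}\right) = \frac{1}{21} \approx 0.047619$)
$a \left(- 35 \left(51 - 31\right)\right) = \frac{\left(-35\right) \left(51 - 31\right)}{21} = \frac{\left(-35\right) 20}{21} = \frac{1}{21} \left(-700\right) = - \frac{100}{3}$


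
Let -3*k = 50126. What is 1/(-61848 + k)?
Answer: -3/235670 ≈ -1.2730e-5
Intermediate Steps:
k = -50126/3 (k = -1/3*50126 = -50126/3 ≈ -16709.)
1/(-61848 + k) = 1/(-61848 - 50126/3) = 1/(-235670/3) = -3/235670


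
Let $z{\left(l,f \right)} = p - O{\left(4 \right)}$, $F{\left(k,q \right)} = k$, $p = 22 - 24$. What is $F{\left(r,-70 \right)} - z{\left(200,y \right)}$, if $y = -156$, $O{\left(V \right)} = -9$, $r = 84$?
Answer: $77$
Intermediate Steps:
$p = -2$
$z{\left(l,f \right)} = 7$ ($z{\left(l,f \right)} = -2 - -9 = -2 + 9 = 7$)
$F{\left(r,-70 \right)} - z{\left(200,y \right)} = 84 - 7 = 77$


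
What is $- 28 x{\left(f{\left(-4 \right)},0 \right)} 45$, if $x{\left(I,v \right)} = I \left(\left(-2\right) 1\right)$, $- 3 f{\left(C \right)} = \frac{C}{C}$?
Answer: $-840$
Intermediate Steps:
$f{\left(C \right)} = - \frac{1}{3}$ ($f{\left(C \right)} = - \frac{C \frac{1}{C}}{3} = \left(- \frac{1}{3}\right) 1 = - \frac{1}{3}$)
$x{\left(I,v \right)} = - 2 I$ ($x{\left(I,v \right)} = I \left(-2\right) = - 2 I$)
$- 28 x{\left(f{\left(-4 \right)},0 \right)} 45 = - 28 \left(\left(-2\right) \left(- \frac{1}{3}\right)\right) 45 = \left(-28\right) \frac{2}{3} \cdot 45 = \left(- \frac{56}{3}\right) 45 = -840$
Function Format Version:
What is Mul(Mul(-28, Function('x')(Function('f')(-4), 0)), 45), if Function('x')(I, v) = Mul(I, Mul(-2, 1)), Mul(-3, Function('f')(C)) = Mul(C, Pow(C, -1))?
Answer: -840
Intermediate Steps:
Function('f')(C) = Rational(-1, 3) (Function('f')(C) = Mul(Rational(-1, 3), Mul(C, Pow(C, -1))) = Mul(Rational(-1, 3), 1) = Rational(-1, 3))
Function('x')(I, v) = Mul(-2, I) (Function('x')(I, v) = Mul(I, -2) = Mul(-2, I))
Mul(Mul(-28, Function('x')(Function('f')(-4), 0)), 45) = Mul(Mul(-28, Mul(-2, Rational(-1, 3))), 45) = Mul(Mul(-28, Rational(2, 3)), 45) = Mul(Rational(-56, 3), 45) = -840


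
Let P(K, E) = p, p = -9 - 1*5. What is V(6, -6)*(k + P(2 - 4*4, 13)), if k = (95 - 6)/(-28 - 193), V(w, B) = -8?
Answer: 25464/221 ≈ 115.22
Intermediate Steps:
p = -14 (p = -9 - 5 = -14)
P(K, E) = -14
k = -89/221 (k = 89/(-221) = 89*(-1/221) = -89/221 ≈ -0.40271)
V(6, -6)*(k + P(2 - 4*4, 13)) = -8*(-89/221 - 14) = -8*(-3183/221) = 25464/221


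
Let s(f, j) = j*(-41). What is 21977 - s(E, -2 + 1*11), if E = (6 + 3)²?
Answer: 22346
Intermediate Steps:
E = 81 (E = 9² = 81)
s(f, j) = -41*j
21977 - s(E, -2 + 1*11) = 21977 - (-41)*(-2 + 1*11) = 21977 - (-41)*(-2 + 11) = 21977 - (-41)*9 = 21977 - 1*(-369) = 21977 + 369 = 22346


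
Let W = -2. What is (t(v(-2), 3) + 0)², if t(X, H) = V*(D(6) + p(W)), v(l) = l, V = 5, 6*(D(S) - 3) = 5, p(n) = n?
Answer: 3025/36 ≈ 84.028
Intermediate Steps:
D(S) = 23/6 (D(S) = 3 + (⅙)*5 = 3 + ⅚ = 23/6)
t(X, H) = 55/6 (t(X, H) = 5*(23/6 - 2) = 5*(11/6) = 55/6)
(t(v(-2), 3) + 0)² = (55/6 + 0)² = (55/6)² = 3025/36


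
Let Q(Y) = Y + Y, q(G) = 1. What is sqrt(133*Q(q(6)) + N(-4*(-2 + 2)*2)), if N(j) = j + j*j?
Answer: sqrt(266) ≈ 16.310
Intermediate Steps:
Q(Y) = 2*Y
N(j) = j + j**2
sqrt(133*Q(q(6)) + N(-4*(-2 + 2)*2)) = sqrt(133*(2*1) + (-4*(-2 + 2)*2)*(1 - 4*(-2 + 2)*2)) = sqrt(133*2 + (-4*0*2)*(1 - 4*0*2)) = sqrt(266 + (0*2)*(1 + 0*2)) = sqrt(266 + 0*(1 + 0)) = sqrt(266 + 0*1) = sqrt(266 + 0) = sqrt(266)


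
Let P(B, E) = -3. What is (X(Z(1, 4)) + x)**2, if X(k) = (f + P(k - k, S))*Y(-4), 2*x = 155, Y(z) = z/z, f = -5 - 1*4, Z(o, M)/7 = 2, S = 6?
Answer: 17161/4 ≈ 4290.3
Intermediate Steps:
Z(o, M) = 14 (Z(o, M) = 7*2 = 14)
f = -9 (f = -5 - 4 = -9)
Y(z) = 1
x = 155/2 (x = (1/2)*155 = 155/2 ≈ 77.500)
X(k) = -12 (X(k) = (-9 - 3)*1 = -12*1 = -12)
(X(Z(1, 4)) + x)**2 = (-12 + 155/2)**2 = (131/2)**2 = 17161/4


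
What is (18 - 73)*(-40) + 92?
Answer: 2292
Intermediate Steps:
(18 - 73)*(-40) + 92 = -55*(-40) + 92 = 2200 + 92 = 2292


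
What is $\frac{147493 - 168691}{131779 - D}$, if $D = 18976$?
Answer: $- \frac{7066}{37601} \approx -0.18792$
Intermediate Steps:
$\frac{147493 - 168691}{131779 - D} = \frac{147493 - 168691}{131779 - 18976} = - \frac{21198}{131779 - 18976} = - \frac{21198}{112803} = \left(-21198\right) \frac{1}{112803} = - \frac{7066}{37601}$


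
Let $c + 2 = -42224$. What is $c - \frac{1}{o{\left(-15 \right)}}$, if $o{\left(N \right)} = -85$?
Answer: $- \frac{3589209}{85} \approx -42226.0$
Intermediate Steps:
$c = -42226$ ($c = -2 - 42224 = -42226$)
$c - \frac{1}{o{\left(-15 \right)}} = -42226 - \frac{1}{-85} = -42226 - - \frac{1}{85} = -42226 + \frac{1}{85} = - \frac{3589209}{85}$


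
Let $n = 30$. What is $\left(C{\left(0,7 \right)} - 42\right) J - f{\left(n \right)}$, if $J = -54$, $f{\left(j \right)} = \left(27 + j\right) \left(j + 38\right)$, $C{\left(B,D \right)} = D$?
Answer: $-1986$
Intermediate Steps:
$f{\left(j \right)} = \left(27 + j\right) \left(38 + j\right)$
$\left(C{\left(0,7 \right)} - 42\right) J - f{\left(n \right)} = \left(7 - 42\right) \left(-54\right) - \left(1026 + 30^{2} + 65 \cdot 30\right) = \left(-35\right) \left(-54\right) - \left(1026 + 900 + 1950\right) = 1890 - 3876 = -1986$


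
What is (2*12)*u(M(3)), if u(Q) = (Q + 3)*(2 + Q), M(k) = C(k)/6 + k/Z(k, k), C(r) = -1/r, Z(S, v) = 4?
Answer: 12901/54 ≈ 238.91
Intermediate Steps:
M(k) = -1/(6*k) + k/4 (M(k) = -1/k/6 + k/4 = -1/k*(1/6) + k*(1/4) = -1/(6*k) + k/4)
u(Q) = (2 + Q)*(3 + Q) (u(Q) = (3 + Q)*(2 + Q) = (2 + Q)*(3 + Q))
(2*12)*u(M(3)) = (2*12)*(6 + (-1/6/3 + (1/4)*3)**2 + 5*(-1/6/3 + (1/4)*3)) = 24*(6 + (-1/6*1/3 + 3/4)**2 + 5*(-1/6*1/3 + 3/4)) = 24*(6 + (-1/18 + 3/4)**2 + 5*(-1/18 + 3/4)) = 24*(6 + (25/36)**2 + 5*(25/36)) = 24*(6 + 625/1296 + 125/36) = 24*(12901/1296) = 12901/54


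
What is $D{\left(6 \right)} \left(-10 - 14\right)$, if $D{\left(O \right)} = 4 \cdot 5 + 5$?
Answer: $-600$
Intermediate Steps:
$D{\left(O \right)} = 25$ ($D{\left(O \right)} = 20 + 5 = 25$)
$D{\left(6 \right)} \left(-10 - 14\right) = 25 \left(-10 - 14\right) = 25 \left(-24\right) = -600$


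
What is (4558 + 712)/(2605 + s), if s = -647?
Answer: 2635/979 ≈ 2.6915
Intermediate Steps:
(4558 + 712)/(2605 + s) = (4558 + 712)/(2605 - 647) = 5270/1958 = 5270*(1/1958) = 2635/979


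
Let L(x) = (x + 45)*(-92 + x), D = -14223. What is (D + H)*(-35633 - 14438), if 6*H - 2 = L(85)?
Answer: 2159211733/3 ≈ 7.1974e+8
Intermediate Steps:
L(x) = (-92 + x)*(45 + x) (L(x) = (45 + x)*(-92 + x) = (-92 + x)*(45 + x))
H = -454/3 (H = ⅓ + (-4140 + 85² - 47*85)/6 = ⅓ + (-4140 + 7225 - 3995)/6 = ⅓ + (⅙)*(-910) = ⅓ - 455/3 = -454/3 ≈ -151.33)
(D + H)*(-35633 - 14438) = (-14223 - 454/3)*(-35633 - 14438) = -43123/3*(-50071) = 2159211733/3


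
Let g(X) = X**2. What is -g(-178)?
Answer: -31684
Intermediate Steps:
-g(-178) = -1*(-178)**2 = -1*31684 = -31684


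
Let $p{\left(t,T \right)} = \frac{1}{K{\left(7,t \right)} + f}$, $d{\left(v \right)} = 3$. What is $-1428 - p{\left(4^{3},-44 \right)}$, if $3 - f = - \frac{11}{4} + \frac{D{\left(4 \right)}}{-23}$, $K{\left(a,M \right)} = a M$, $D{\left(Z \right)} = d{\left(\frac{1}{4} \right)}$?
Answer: $- \frac{59629088}{41757} \approx -1428.0$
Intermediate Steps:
$D{\left(Z \right)} = 3$
$K{\left(a,M \right)} = M a$
$f = \frac{541}{92}$ ($f = 3 - \left(- \frac{11}{4} + \frac{3}{-23}\right) = 3 - \left(\left(-11\right) \frac{1}{4} + 3 \left(- \frac{1}{23}\right)\right) = 3 - \left(- \frac{11}{4} - \frac{3}{23}\right) = 3 - - \frac{265}{92} = 3 + \frac{265}{92} = \frac{541}{92} \approx 5.8804$)
$p{\left(t,T \right)} = \frac{1}{\frac{541}{92} + 7 t}$ ($p{\left(t,T \right)} = \frac{1}{t 7 + \frac{541}{92}} = \frac{1}{7 t + \frac{541}{92}} = \frac{1}{\frac{541}{92} + 7 t}$)
$-1428 - p{\left(4^{3},-44 \right)} = -1428 - \frac{92}{541 + 644 \cdot 4^{3}} = -1428 - \frac{92}{541 + 644 \cdot 64} = -1428 - \frac{92}{541 + 41216} = -1428 - \frac{92}{41757} = - \frac{59629088}{41757}$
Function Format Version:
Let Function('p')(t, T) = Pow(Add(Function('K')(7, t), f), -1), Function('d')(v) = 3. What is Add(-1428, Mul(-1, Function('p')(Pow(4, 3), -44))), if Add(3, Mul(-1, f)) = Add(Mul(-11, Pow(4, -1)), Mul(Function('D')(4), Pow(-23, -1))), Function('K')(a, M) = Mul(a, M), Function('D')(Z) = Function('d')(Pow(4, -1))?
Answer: Rational(-59629088, 41757) ≈ -1428.0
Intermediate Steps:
Function('D')(Z) = 3
Function('K')(a, M) = Mul(M, a)
f = Rational(541, 92) (f = Add(3, Mul(-1, Add(Mul(-11, Pow(4, -1)), Mul(3, Pow(-23, -1))))) = Add(3, Mul(-1, Add(Mul(-11, Rational(1, 4)), Mul(3, Rational(-1, 23))))) = Add(3, Mul(-1, Add(Rational(-11, 4), Rational(-3, 23)))) = Add(3, Mul(-1, Rational(-265, 92))) = Add(3, Rational(265, 92)) = Rational(541, 92) ≈ 5.8804)
Function('p')(t, T) = Pow(Add(Rational(541, 92), Mul(7, t)), -1) (Function('p')(t, T) = Pow(Add(Mul(t, 7), Rational(541, 92)), -1) = Pow(Add(Mul(7, t), Rational(541, 92)), -1) = Pow(Add(Rational(541, 92), Mul(7, t)), -1))
Add(-1428, Mul(-1, Function('p')(Pow(4, 3), -44))) = Add(-1428, Mul(-1, Mul(92, Pow(Add(541, Mul(644, Pow(4, 3))), -1)))) = Add(-1428, Mul(-1, Mul(92, Pow(Add(541, Mul(644, 64)), -1)))) = Add(-1428, Mul(-1, Mul(92, Pow(Add(541, 41216), -1)))) = Add(-1428, Mul(-1, Mul(92, Pow(41757, -1)))) = Add(-1428, Mul(-1, Mul(92, Rational(1, 41757)))) = Add(-1428, Mul(-1, Rational(92, 41757))) = Add(-1428, Rational(-92, 41757)) = Rational(-59629088, 41757)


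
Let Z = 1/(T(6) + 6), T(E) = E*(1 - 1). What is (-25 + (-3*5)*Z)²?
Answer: 3025/4 ≈ 756.25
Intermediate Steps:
T(E) = 0 (T(E) = E*0 = 0)
Z = ⅙ (Z = 1/(0 + 6) = 1/6 = ⅙ ≈ 0.16667)
(-25 + (-3*5)*Z)² = (-25 - 3*5*(⅙))² = (-25 - 15*⅙)² = (-25 - 5/2)² = (-55/2)² = 3025/4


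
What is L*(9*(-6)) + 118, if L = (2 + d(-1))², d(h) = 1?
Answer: -368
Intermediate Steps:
L = 9 (L = (2 + 1)² = 3² = 9)
L*(9*(-6)) + 118 = 9*(9*(-6)) + 118 = 9*(-54) + 118 = -486 + 118 = -368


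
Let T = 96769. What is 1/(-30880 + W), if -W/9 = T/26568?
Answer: -2952/91254529 ≈ -3.2349e-5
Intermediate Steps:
W = -96769/2952 (W = -870921/26568 = -9*96769/26568 = -96769/2952 ≈ -32.781)
1/(-30880 + W) = 1/(-30880 - 96769/2952) = 1/(-91254529/2952) = -2952/91254529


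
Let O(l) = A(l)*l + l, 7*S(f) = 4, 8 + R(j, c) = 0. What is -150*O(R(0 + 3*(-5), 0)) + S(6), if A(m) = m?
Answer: -58796/7 ≈ -8399.4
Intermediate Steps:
R(j, c) = -8 (R(j, c) = -8 + 0 = -8)
S(f) = 4/7 (S(f) = (⅐)*4 = 4/7)
O(l) = l + l² (O(l) = l*l + l = l² + l = l + l²)
-150*O(R(0 + 3*(-5), 0)) + S(6) = -(-1200)*(1 - 8) + 4/7 = -(-1200)*(-7) + 4/7 = -150*56 + 4/7 = -8400 + 4/7 = -58796/7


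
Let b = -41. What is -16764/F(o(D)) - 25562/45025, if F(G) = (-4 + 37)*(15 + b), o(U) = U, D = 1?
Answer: 11104044/585325 ≈ 18.971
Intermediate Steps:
F(G) = -858 (F(G) = (-4 + 37)*(15 - 41) = 33*(-26) = -858)
-16764/F(o(D)) - 25562/45025 = -16764/(-858) - 25562/45025 = -16764*(-1/858) - 25562*1/45025 = 254/13 - 25562/45025 = 11104044/585325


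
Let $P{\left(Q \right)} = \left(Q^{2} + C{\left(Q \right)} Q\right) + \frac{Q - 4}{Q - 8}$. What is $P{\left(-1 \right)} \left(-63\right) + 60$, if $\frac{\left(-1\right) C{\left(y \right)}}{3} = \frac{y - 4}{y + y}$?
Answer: $- \frac{1021}{2} \approx -510.5$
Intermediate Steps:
$C{\left(y \right)} = - \frac{3 \left(-4 + y\right)}{2 y}$ ($C{\left(y \right)} = - 3 \frac{y - 4}{y + y} = - 3 \frac{-4 + y}{2 y} = - \frac{3 \left(-4 + y\right)}{2 y}$)
$P{\left(Q \right)} = Q^{2} + Q \left(- \frac{3}{2} + \frac{6}{Q}\right) + \frac{-4 + Q}{-8 + Q}$ ($P{\left(Q \right)} = \left(Q^{2} + \left(- \frac{3}{2} + \frac{6}{Q}\right) Q\right) + \frac{Q - 4}{Q - 8} = \left(Q^{2} + Q \left(- \frac{3}{2} + \frac{6}{Q}\right)\right) + \frac{-4 + Q}{-8 + Q} = Q^{2} + Q \left(- \frac{3}{2} + \frac{6}{Q}\right) + \frac{-4 + Q}{-8 + Q}$)
$P{\left(-1 \right)} \left(-63\right) + 60 = \frac{-52 + \left(-1\right)^{3} + 19 \left(-1\right) - \frac{19 \left(-1\right)^{2}}{2}}{-8 - 1} \left(-63\right) + 60 = \frac{-52 - 1 - 19 - \frac{19}{2}}{-9} \left(-63\right) + 60 = - \frac{-52 - 1 - 19 - \frac{19}{2}}{9} \left(-63\right) + 60 = \left(- \frac{1}{9}\right) \left(- \frac{163}{2}\right) \left(-63\right) + 60 = \frac{163}{18} \left(-63\right) + 60 = - \frac{1141}{2} + 60 = - \frac{1021}{2}$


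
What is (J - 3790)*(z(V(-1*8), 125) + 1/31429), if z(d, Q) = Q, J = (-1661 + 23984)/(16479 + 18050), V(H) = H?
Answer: -514031589195462/1085211941 ≈ -4.7367e+5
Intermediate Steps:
J = 22323/34529 ≈ 0.64650
(J - 3790)*(z(V(-1*8), 125) + 1/31429) = (22323/34529 - 3790)*(125 + 1/31429) = -130842587*(125 + 1/31429)/34529 = -130842587/34529*3928626/31429 = -514031589195462/1085211941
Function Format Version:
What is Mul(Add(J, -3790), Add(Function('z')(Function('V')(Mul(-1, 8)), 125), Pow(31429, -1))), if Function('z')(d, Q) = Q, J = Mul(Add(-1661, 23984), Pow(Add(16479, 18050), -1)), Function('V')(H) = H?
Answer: Rational(-514031589195462, 1085211941) ≈ -4.7367e+5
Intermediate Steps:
J = Rational(22323, 34529) (J = Mul(22323, Pow(34529, -1)) = Mul(22323, Rational(1, 34529)) = Rational(22323, 34529) ≈ 0.64650)
Mul(Add(J, -3790), Add(Function('z')(Function('V')(Mul(-1, 8)), 125), Pow(31429, -1))) = Mul(Add(Rational(22323, 34529), -3790), Add(125, Pow(31429, -1))) = Mul(Rational(-130842587, 34529), Add(125, Rational(1, 31429))) = Mul(Rational(-130842587, 34529), Rational(3928626, 31429)) = Rational(-514031589195462, 1085211941)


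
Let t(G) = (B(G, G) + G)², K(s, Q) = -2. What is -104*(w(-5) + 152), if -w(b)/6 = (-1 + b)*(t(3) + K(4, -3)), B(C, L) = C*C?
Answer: -547456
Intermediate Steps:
B(C, L) = C²
t(G) = (G + G²)² (t(G) = (G² + G)² = (G + G²)²)
w(b) = 852 - 852*b (w(b) = -6*(-1 + b)*(3²*(1 + 3)² - 2) = -6*(-1 + b)*(9*4² - 2) = -6*(-1 + b)*(9*16 - 2) = -6*(-1 + b)*(144 - 2) = -6*(-1 + b)*142 = -6*(-142 + 142*b) = 852 - 852*b)
-104*(w(-5) + 152) = -104*((852 - 852*(-5)) + 152) = -104*((852 + 4260) + 152) = -104*(5112 + 152) = -104*5264 = -547456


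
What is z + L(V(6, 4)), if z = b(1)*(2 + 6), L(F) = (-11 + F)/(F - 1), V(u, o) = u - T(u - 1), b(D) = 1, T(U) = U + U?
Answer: 11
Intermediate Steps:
T(U) = 2*U
V(u, o) = 2 - u (V(u, o) = u - 2*(u - 1) = u - 2*(-1 + u) = u - (-2 + 2*u) = u + (2 - 2*u) = 2 - u)
L(F) = (-11 + F)/(-1 + F)
z = 8 (z = 1*(2 + 6) = 1*8 = 8)
z + L(V(6, 4)) = 8 + (-11 + (2 - 1*6))/(-1 + (2 - 1*6)) = 8 + (-11 + (2 - 6))/(-1 + (2 - 6)) = 8 + (-11 - 4)/(-1 - 4) = 8 - 15/(-5) = 8 - 1/5*(-15) = 8 + 3 = 11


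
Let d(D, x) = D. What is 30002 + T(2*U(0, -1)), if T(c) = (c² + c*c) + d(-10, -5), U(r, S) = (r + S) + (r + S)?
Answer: 30024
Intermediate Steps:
U(r, S) = 2*S + 2*r (U(r, S) = (S + r) + (S + r) = 2*S + 2*r)
T(c) = -10 + 2*c² (T(c) = (c² + c*c) - 10 = (c² + c²) - 10 = 2*c² - 10 = -10 + 2*c²)
30002 + T(2*U(0, -1)) = 30002 + (-10 + 2*(2*(2*(-1) + 2*0))²) = 30002 + (-10 + 2*(2*(-2 + 0))²) = 30002 + (-10 + 2*(2*(-2))²) = 30002 + (-10 + 2*(-4)²) = 30002 + (-10 + 2*16) = 30002 + (-10 + 32) = 30002 + 22 = 30024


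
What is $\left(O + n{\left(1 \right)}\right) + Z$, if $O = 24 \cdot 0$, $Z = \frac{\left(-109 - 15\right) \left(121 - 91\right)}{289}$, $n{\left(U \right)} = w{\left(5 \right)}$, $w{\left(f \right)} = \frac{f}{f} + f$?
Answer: $- \frac{1986}{289} \approx -6.872$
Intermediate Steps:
$w{\left(f \right)} = 1 + f$
$n{\left(U \right)} = 6$ ($n{\left(U \right)} = 1 + 5 = 6$)
$Z = - \frac{3720}{289}$ ($Z = \left(-124\right) 30 \cdot \frac{1}{289} = \left(-3720\right) \frac{1}{289} = - \frac{3720}{289} \approx -12.872$)
$O = 0$
$\left(O + n{\left(1 \right)}\right) + Z = \left(0 + 6\right) - \frac{3720}{289} = 6 - \frac{3720}{289} = - \frac{1986}{289}$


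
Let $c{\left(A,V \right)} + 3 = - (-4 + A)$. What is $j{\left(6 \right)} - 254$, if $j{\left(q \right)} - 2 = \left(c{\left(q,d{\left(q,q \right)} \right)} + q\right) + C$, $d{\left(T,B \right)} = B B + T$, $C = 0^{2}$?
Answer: $-251$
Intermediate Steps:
$C = 0$
$d{\left(T,B \right)} = T + B^{2}$ ($d{\left(T,B \right)} = B^{2} + T = T + B^{2}$)
$c{\left(A,V \right)} = 1 - A$ ($c{\left(A,V \right)} = -3 - \left(-4 + A\right) = 1 - A$)
$j{\left(q \right)} = 3$ ($j{\left(q \right)} = 2 + \left(\left(\left(1 - q\right) + q\right) + 0\right) = 2 + \left(1 + 0\right) = 2 + 1 = 3$)
$j{\left(6 \right)} - 254 = 3 - 254 = -251$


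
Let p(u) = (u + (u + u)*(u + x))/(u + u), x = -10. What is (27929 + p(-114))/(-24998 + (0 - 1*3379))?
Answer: -6179/6306 ≈ -0.97986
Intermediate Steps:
p(u) = (u + 2*u*(-10 + u))/(2*u) (p(u) = (u + (u + u)*(u - 10))/(u + u) = (u + (2*u)*(-10 + u))/((2*u)) = (u + 2*u*(-10 + u))*(1/(2*u)) = (u + 2*u*(-10 + u))/(2*u))
(27929 + p(-114))/(-24998 + (0 - 1*3379)) = (27929 + (-19/2 - 114))/(-24998 + (0 - 1*3379)) = (27929 - 247/2)/(-24998 + (0 - 3379)) = 55611/(2*(-24998 - 3379)) = (55611/2)/(-28377) = (55611/2)*(-1/28377) = -6179/6306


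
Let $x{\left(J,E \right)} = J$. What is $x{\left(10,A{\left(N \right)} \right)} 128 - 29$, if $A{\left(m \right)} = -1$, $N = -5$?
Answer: $1251$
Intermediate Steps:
$x{\left(10,A{\left(N \right)} \right)} 128 - 29 = 10 \cdot 128 - 29 = 1280 - 29 = 1251$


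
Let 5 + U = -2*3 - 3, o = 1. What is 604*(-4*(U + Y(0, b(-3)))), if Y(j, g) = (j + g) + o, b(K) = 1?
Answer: 28992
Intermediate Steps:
Y(j, g) = 1 + g + j (Y(j, g) = (j + g) + 1 = (g + j) + 1 = 1 + g + j)
U = -14 (U = -5 + (-2*3 - 3) = -5 + (-6 - 3) = -5 - 9 = -14)
604*(-4*(U + Y(0, b(-3)))) = 604*(-4*(-14 + (1 + 1 + 0))) = 604*(-4*(-14 + 2)) = 604*(-4*(-12)) = 604*48 = 28992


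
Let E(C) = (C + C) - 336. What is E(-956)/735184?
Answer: -281/91898 ≈ -0.0030577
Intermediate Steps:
E(C) = -336 + 2*C (E(C) = 2*C - 336 = -336 + 2*C)
E(-956)/735184 = (-336 + 2*(-956))/735184 = (-336 - 1912)*(1/735184) = -2248*1/735184 = -281/91898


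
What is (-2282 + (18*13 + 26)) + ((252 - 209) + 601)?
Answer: -1378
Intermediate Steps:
(-2282 + (18*13 + 26)) + ((252 - 209) + 601) = (-2282 + (234 + 26)) + (43 + 601) = (-2282 + 260) + 644 = -2022 + 644 = -1378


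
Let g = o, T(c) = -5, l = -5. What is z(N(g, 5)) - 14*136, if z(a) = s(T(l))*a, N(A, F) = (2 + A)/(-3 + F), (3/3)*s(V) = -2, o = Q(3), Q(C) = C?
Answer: -1909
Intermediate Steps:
o = 3
s(V) = -2
g = 3
N(A, F) = (2 + A)/(-3 + F)
z(a) = -2*a
z(N(g, 5)) - 14*136 = -2*(2 + 3)/(-3 + 5) - 14*136 = -2*5/2 - 1904 = -5 - 1904 = -1909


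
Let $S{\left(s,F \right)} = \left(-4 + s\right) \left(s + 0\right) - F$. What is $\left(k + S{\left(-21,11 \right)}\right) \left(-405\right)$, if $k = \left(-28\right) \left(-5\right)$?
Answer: $-264870$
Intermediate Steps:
$S{\left(s,F \right)} = - F + s \left(-4 + s\right)$ ($S{\left(s,F \right)} = \left(-4 + s\right) s - F = s \left(-4 + s\right) - F = - F + s \left(-4 + s\right)$)
$k = 140$
$\left(k + S{\left(-21,11 \right)}\right) \left(-405\right) = \left(140 - \left(-73 - 441\right)\right) \left(-405\right) = \left(140 + \left(441 - 11 + 84\right)\right) \left(-405\right) = \left(140 + 514\right) \left(-405\right) = 654 \left(-405\right) = -264870$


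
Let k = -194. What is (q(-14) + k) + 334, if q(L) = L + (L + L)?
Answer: 98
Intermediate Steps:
q(L) = 3*L (q(L) = L + 2*L = 3*L)
(q(-14) + k) + 334 = (3*(-14) - 194) + 334 = (-42 - 194) + 334 = -236 + 334 = 98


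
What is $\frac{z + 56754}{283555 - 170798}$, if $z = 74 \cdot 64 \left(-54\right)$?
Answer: $- \frac{198990}{112757} \approx -1.7648$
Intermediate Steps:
$z = -255744$ ($z = 4736 \left(-54\right) = -255744$)
$\frac{z + 56754}{283555 - 170798} = \frac{-255744 + 56754}{283555 - 170798} = - \frac{198990}{112757}$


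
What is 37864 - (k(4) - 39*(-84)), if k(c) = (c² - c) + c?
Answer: 34572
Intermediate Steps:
k(c) = c²
37864 - (k(4) - 39*(-84)) = 37864 - (4² - 39*(-84)) = 37864 - (16 + 3276) = 37864 - 1*3292 = 37864 - 3292 = 34572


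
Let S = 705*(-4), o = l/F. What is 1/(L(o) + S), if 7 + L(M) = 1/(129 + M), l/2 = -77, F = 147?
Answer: -2687/7596128 ≈ -0.00035373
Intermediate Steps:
l = -154 (l = 2*(-77) = -154)
o = -22/21 (o = -154/147 = -154*1/147 = -22/21 ≈ -1.0476)
L(M) = -7 + 1/(129 + M)
S = -2820
1/(L(o) + S) = 1/((-902 - 7*(-22/21))/(129 - 22/21) - 2820) = 1/((-902 + 22/3)/(2687/21) - 2820) = 1/((21/2687)*(-2684/3) - 2820) = 1/(-18788/2687 - 2820) = 1/(-7596128/2687) = -2687/7596128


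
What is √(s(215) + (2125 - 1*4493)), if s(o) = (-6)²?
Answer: 2*I*√583 ≈ 48.291*I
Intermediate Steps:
s(o) = 36
√(s(215) + (2125 - 1*4493)) = √(36 + (2125 - 1*4493)) = √(36 + (2125 - 4493)) = √(36 - 2368) = √(-2332) = 2*I*√583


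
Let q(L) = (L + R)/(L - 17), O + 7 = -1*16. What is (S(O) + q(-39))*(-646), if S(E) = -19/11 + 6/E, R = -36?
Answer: 2969339/7084 ≈ 419.16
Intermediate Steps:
O = -23 (O = -7 - 1*16 = -7 - 16 = -23)
S(E) = -19/11 + 6/E (S(E) = -19*1/11 + 6/E = -19/11 + 6/E)
q(L) = (-36 + L)/(-17 + L) (q(L) = (L - 36)/(L - 17) = (-36 + L)/(-17 + L))
(S(O) + q(-39))*(-646) = ((-19/11 + 6/(-23)) + (-36 - 39)/(-17 - 39))*(-646) = ((-19/11 + 6*(-1/23)) - 75/(-56))*(-646) = ((-19/11 - 6/23) - 1/56*(-75))*(-646) = (-503/253 + 75/56)*(-646) = -9193/14168*(-646) = 2969339/7084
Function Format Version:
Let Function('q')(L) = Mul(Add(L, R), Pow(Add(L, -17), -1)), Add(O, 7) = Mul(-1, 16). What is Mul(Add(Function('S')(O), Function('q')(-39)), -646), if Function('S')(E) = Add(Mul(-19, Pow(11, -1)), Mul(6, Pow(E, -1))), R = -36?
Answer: Rational(2969339, 7084) ≈ 419.16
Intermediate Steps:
O = -23 (O = Add(-7, Mul(-1, 16)) = Add(-7, -16) = -23)
Function('S')(E) = Add(Rational(-19, 11), Mul(6, Pow(E, -1))) (Function('S')(E) = Add(Mul(-19, Rational(1, 11)), Mul(6, Pow(E, -1))) = Add(Rational(-19, 11), Mul(6, Pow(E, -1))))
Function('q')(L) = Mul(Pow(Add(-17, L), -1), Add(-36, L)) (Function('q')(L) = Mul(Add(L, -36), Pow(Add(L, -17), -1)) = Mul(Add(-36, L), Pow(Add(-17, L), -1)) = Mul(Pow(Add(-17, L), -1), Add(-36, L)))
Mul(Add(Function('S')(O), Function('q')(-39)), -646) = Mul(Add(Add(Rational(-19, 11), Mul(6, Pow(-23, -1))), Mul(Pow(Add(-17, -39), -1), Add(-36, -39))), -646) = Mul(Add(Add(Rational(-19, 11), Mul(6, Rational(-1, 23))), Mul(Pow(-56, -1), -75)), -646) = Mul(Add(Add(Rational(-19, 11), Rational(-6, 23)), Mul(Rational(-1, 56), -75)), -646) = Mul(Add(Rational(-503, 253), Rational(75, 56)), -646) = Mul(Rational(-9193, 14168), -646) = Rational(2969339, 7084)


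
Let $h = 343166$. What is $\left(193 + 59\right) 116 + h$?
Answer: $372398$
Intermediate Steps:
$\left(193 + 59\right) 116 + h = \left(193 + 59\right) 116 + 343166 = 252 \cdot 116 + 343166 = 29232 + 343166 = 372398$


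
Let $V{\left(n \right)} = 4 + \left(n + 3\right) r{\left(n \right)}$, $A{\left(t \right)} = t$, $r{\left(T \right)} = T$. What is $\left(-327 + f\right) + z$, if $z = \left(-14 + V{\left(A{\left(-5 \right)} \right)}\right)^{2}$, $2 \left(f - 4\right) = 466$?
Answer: $-90$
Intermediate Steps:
$f = 237$ ($f = 4 + \frac{1}{2} \cdot 466 = 4 + 233 = 237$)
$V{\left(n \right)} = 4 + n \left(3 + n\right)$ ($V{\left(n \right)} = 4 + \left(n + 3\right) n = 4 + \left(3 + n\right) n = 4 + n \left(3 + n\right)$)
$z = 0$ ($z = \left(-14 + \left(4 + \left(-5\right)^{2} + 3 \left(-5\right)\right)\right)^{2} = \left(-14 + \left(4 + 25 - 15\right)\right)^{2} = \left(-14 + 14\right)^{2} = 0^{2} = 0$)
$\left(-327 + f\right) + z = \left(-327 + 237\right) + 0 = -90 + 0 = -90$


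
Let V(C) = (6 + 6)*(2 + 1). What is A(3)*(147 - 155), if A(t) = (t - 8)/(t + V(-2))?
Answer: 40/39 ≈ 1.0256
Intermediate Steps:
V(C) = 36 (V(C) = 12*3 = 36)
A(t) = (-8 + t)/(36 + t) (A(t) = (t - 8)/(t + 36) = (-8 + t)/(36 + t))
A(3)*(147 - 155) = ((-8 + 3)/(36 + 3))*(147 - 155) = (-5/39)*(-8) = ((1/39)*(-5))*(-8) = -5/39*(-8) = 40/39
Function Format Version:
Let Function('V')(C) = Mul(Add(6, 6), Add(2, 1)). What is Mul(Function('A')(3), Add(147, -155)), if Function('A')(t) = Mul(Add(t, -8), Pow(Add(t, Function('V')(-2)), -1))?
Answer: Rational(40, 39) ≈ 1.0256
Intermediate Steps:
Function('V')(C) = 36 (Function('V')(C) = Mul(12, 3) = 36)
Function('A')(t) = Mul(Pow(Add(36, t), -1), Add(-8, t)) (Function('A')(t) = Mul(Add(t, -8), Pow(Add(t, 36), -1)) = Mul(Add(-8, t), Pow(Add(36, t), -1)) = Mul(Pow(Add(36, t), -1), Add(-8, t)))
Mul(Function('A')(3), Add(147, -155)) = Mul(Mul(Pow(Add(36, 3), -1), Add(-8, 3)), Add(147, -155)) = Mul(Mul(Pow(39, -1), -5), -8) = Mul(Mul(Rational(1, 39), -5), -8) = Mul(Rational(-5, 39), -8) = Rational(40, 39)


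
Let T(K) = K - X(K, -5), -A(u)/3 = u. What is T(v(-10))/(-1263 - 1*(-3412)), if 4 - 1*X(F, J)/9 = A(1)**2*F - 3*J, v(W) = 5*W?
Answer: -4001/2149 ≈ -1.8618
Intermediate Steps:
A(u) = -3*u
X(F, J) = 36 - 81*F + 27*J (X(F, J) = 36 - 9*((-3*1)**2*F - 3*J) = 36 - 9*((-3)**2*F - 3*J) = 36 - 9*(9*F - 3*J) = 36 - 9*(-3*J + 9*F) = 36 + (-81*F + 27*J) = 36 - 81*F + 27*J)
T(K) = 99 + 82*K (T(K) = K - (36 - 81*K + 27*(-5)) = K - (36 - 81*K - 135) = K - (-99 - 81*K) = K + (99 + 81*K) = 99 + 82*K)
T(v(-10))/(-1263 - 1*(-3412)) = (99 + 82*(5*(-10)))/(-1263 - 1*(-3412)) = (99 + 82*(-50))/(-1263 + 3412) = (99 - 4100)/2149 = -4001*1/2149 = -4001/2149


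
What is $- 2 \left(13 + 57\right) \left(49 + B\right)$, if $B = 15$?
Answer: $-8960$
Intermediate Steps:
$- 2 \left(13 + 57\right) \left(49 + B\right) = - 2 \left(13 + 57\right) \left(49 + 15\right) = - 2 \cdot 70 \cdot 64 = \left(-2\right) 4480 = -8960$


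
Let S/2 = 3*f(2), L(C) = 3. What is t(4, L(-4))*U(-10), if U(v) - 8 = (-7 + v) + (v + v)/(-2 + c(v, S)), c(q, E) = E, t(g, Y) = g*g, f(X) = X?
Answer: -176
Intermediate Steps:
t(g, Y) = g**2
S = 12 (S = 2*(3*2) = 2*6 = 12)
U(v) = 1 + 6*v/5 (U(v) = 8 + ((-7 + v) + (v + v)/(-2 + 12)) = 8 + ((-7 + v) + (2*v)/10) = 8 + ((-7 + v) + (2*v)*(1/10)) = 8 + ((-7 + v) + v/5) = 8 + (-7 + 6*v/5) = 1 + 6*v/5)
t(4, L(-4))*U(-10) = 4**2*(1 + (6/5)*(-10)) = 16*(1 - 12) = 16*(-11) = -176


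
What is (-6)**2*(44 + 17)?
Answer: 2196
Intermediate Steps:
(-6)**2*(44 + 17) = 36*61 = 2196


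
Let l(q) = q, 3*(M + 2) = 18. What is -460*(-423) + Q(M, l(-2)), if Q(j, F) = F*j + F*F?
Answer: 194576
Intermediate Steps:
M = 4 (M = -2 + (1/3)*18 = -2 + 6 = 4)
Q(j, F) = F**2 + F*j (Q(j, F) = F*j + F**2 = F**2 + F*j)
-460*(-423) + Q(M, l(-2)) = -460*(-423) - 2*(-2 + 4) = 194580 - 2*2 = 194580 - 4 = 194576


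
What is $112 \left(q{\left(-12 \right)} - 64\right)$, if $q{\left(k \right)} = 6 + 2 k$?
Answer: $-9184$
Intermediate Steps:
$112 \left(q{\left(-12 \right)} - 64\right) = 112 \left(\left(6 + 2 \left(-12\right)\right) - 64\right) = 112 \left(\left(6 - 24\right) - 64\right) = 112 \left(-18 - 64\right) = 112 \left(-82\right) = -9184$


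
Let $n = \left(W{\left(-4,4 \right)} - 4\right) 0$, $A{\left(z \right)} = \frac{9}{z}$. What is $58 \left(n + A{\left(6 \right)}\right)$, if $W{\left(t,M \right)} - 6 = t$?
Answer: $87$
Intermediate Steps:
$W{\left(t,M \right)} = 6 + t$
$n = 0$ ($n = \left(\left(6 - 4\right) - 4\right) 0 = \left(2 - 4\right) 0 = \left(-2\right) 0 = 0$)
$58 \left(n + A{\left(6 \right)}\right) = 58 \left(0 + \frac{9}{6}\right) = 58 \left(0 + 9 \cdot \frac{1}{6}\right) = 58 \left(0 + \frac{3}{2}\right) = 58 \cdot \frac{3}{2} = 87$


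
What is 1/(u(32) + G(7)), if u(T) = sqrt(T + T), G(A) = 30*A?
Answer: 1/218 ≈ 0.0045872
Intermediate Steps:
u(T) = sqrt(2)*sqrt(T) (u(T) = sqrt(2*T) = sqrt(2)*sqrt(T))
1/(u(32) + G(7)) = 1/(sqrt(2)*sqrt(32) + 30*7) = 1/(sqrt(2)*(4*sqrt(2)) + 210) = 1/(8 + 210) = 1/218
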